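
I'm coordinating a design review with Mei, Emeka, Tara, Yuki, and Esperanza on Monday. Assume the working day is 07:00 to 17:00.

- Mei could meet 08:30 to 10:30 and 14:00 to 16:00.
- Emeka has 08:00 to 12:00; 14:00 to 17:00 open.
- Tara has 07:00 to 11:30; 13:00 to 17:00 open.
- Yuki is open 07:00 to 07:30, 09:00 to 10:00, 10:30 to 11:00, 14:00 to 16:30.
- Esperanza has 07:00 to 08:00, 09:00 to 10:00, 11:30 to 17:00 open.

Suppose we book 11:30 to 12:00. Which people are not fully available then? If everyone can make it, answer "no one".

Mei, Tara, Yuki

Mei: not fully free for 11:30-12:00. Emeka: free for 11:30-12:00. Tara: not fully free for 11:30-12:00. Yuki: not fully free for 11:30-12:00. Esperanza: free for 11:30-12:00.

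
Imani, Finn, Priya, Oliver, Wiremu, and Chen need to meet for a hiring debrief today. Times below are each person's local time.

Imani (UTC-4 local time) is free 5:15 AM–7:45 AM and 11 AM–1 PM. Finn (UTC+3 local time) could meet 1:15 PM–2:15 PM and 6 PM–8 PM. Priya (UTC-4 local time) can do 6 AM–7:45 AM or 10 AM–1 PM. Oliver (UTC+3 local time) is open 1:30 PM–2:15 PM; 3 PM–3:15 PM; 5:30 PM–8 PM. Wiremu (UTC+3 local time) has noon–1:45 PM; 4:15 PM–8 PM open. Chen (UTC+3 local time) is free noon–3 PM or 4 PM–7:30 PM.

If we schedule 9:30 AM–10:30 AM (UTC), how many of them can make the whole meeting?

Imani in UTC: 09:15-11:45, 15:00-17:00 (add 4h to convert from UTC-4).
Finn in UTC: 10:15-11:15, 15:00-17:00 (subtract 3h to convert from UTC+3).
Priya in UTC: 10:00-11:45, 14:00-17:00 (add 4h to convert from UTC-4).
Oliver in UTC: 10:30-11:15, 12:00-12:15, 14:30-17:00 (subtract 3h to convert from UTC+3).
Wiremu in UTC: 09:00-10:45, 13:15-17:00 (subtract 3h to convert from UTC+3).
Chen in UTC: 09:00-12:00, 13:00-16:30 (subtract 3h to convert from UTC+3).
Imani, Wiremu, and Chen can make the full 09:30-10:30 slot — that's 3.

3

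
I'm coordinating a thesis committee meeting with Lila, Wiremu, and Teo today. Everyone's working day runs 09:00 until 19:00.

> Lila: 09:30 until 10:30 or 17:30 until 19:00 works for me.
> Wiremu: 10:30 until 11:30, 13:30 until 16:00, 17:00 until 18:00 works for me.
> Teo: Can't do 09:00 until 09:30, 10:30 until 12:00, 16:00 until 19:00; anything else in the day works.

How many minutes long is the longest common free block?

0

Lila free: 09:30-10:30, 17:30-19:00.
Wiremu free: 10:30-11:30, 13:30-16:00, 17:00-18:00.
Teo free: 09:30-10:30, 12:00-16:00 (invert busy blocks within the working day).
Lila ∩ Wiremu: 17:30-18:00.
Lila ∩ Wiremu ∩ Teo: ∅.
There is no time when everyone is free.
No common window exists, so the longest block is 0 minutes.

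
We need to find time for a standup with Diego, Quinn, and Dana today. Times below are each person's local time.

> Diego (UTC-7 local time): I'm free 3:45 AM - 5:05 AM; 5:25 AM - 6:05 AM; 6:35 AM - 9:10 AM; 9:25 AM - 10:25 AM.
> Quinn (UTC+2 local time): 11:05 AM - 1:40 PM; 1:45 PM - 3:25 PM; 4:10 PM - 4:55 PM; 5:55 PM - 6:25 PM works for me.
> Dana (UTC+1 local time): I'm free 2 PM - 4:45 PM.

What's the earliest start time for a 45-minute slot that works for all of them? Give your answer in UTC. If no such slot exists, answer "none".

Diego in UTC: 10:45-12:05, 12:25-13:05, 13:35-16:10, 16:25-17:25 (add 7h to convert from UTC-7).
Quinn in UTC: 09:05-11:40, 11:45-13:25, 14:10-14:55, 15:55-16:25 (subtract 2h to convert from UTC+2).
Dana in UTC: 13:00-15:45 (subtract 1h to convert from UTC+1).
Diego ∩ Quinn: 10:45-11:40, 11:45-12:05, 12:25-13:05, 14:10-14:55, 15:55-16:10.
Diego ∩ Quinn ∩ Dana: 13:00-13:05, 14:10-14:55.
The first common window of at least 45 minutes is 14:10-14:55, so the earliest start is 14:10.

14:10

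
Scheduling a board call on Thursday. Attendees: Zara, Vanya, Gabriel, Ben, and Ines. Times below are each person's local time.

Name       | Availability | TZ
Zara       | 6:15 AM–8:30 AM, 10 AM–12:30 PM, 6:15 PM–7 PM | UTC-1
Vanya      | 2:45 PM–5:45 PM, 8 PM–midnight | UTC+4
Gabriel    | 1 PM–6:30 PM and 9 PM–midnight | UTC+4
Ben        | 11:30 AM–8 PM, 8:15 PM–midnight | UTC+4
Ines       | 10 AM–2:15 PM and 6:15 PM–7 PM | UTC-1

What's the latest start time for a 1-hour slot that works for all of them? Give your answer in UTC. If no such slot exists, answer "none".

Zara in UTC: 07:15-09:30, 11:00-13:30, 19:15-20:00 (add 1h to convert from UTC-1).
Vanya in UTC: 10:45-13:45, 16:00-20:00 (subtract 4h to convert from UTC+4).
Gabriel in UTC: 09:00-14:30, 17:00-20:00 (subtract 4h to convert from UTC+4).
Ben in UTC: 07:30-16:00, 16:15-20:00 (subtract 4h to convert from UTC+4).
Ines in UTC: 11:00-15:15, 19:15-20:00 (add 1h to convert from UTC-1).
Zara ∩ Vanya: 11:00-13:30, 19:15-20:00.
Zara ∩ Vanya ∩ Gabriel: 11:00-13:30, 19:15-20:00.
Zara ∩ Vanya ∩ Gabriel ∩ Ben: 11:00-13:30, 19:15-20:00.
Zara ∩ Vanya ∩ Gabriel ∩ Ben ∩ Ines: 11:00-13:30, 19:15-20:00.
The last common window of at least 60 minutes is 11:00-13:30; a 60-minute meeting can start as late as 12:30 and still end by 13:30.

12:30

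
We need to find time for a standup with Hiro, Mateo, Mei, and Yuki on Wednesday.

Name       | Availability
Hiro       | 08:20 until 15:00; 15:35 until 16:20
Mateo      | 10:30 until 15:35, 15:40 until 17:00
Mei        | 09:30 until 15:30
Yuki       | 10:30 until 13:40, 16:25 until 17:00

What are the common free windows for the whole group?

10:30-13:40

Hiro ∩ Mateo: 10:30-15:00, 15:40-16:20.
Hiro ∩ Mateo ∩ Mei: 10:30-15:00.
Hiro ∩ Mateo ∩ Mei ∩ Yuki: 10:30-13:40.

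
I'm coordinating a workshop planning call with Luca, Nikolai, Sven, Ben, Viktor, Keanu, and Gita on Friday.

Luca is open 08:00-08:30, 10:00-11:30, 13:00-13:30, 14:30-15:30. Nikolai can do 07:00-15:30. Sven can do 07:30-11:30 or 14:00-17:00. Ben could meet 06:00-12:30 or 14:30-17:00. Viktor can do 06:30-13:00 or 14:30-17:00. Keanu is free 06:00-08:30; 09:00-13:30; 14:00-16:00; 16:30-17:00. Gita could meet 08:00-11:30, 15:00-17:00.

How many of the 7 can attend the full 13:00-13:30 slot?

Luca, Nikolai, and Keanu can make the full 13:00-13:30 slot — that's 3.

3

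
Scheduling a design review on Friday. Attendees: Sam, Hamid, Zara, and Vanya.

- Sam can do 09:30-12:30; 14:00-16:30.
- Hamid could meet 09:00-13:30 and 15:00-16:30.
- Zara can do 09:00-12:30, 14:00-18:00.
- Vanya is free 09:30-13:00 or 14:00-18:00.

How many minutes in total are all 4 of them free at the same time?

Sam ∩ Hamid: 09:30-12:30, 15:00-16:30.
Sam ∩ Hamid ∩ Zara: 09:30-12:30, 15:00-16:30.
Sam ∩ Hamid ∩ Zara ∩ Vanya: 09:30-12:30, 15:00-16:30.
Summing the common windows: 180 + 90 = 270 minutes.

270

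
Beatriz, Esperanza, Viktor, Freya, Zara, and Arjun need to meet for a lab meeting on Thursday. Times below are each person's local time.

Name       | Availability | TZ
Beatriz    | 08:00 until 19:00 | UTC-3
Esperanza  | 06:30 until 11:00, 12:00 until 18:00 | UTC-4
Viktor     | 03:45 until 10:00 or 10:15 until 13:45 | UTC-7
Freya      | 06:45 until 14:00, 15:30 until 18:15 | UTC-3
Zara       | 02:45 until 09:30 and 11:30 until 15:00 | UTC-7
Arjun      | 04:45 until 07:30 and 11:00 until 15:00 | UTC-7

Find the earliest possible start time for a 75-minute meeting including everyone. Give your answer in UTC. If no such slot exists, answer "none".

Beatriz in UTC: 11:00-22:00 (add 3h to convert from UTC-3).
Esperanza in UTC: 10:30-15:00, 16:00-22:00 (add 4h to convert from UTC-4).
Viktor in UTC: 10:45-17:00, 17:15-20:45 (add 7h to convert from UTC-7).
Freya in UTC: 09:45-17:00, 18:30-21:15 (add 3h to convert from UTC-3).
Zara in UTC: 09:45-16:30, 18:30-22:00 (add 7h to convert from UTC-7).
Arjun in UTC: 11:45-14:30, 18:00-22:00 (add 7h to convert from UTC-7).
Beatriz ∩ Esperanza: 11:00-15:00, 16:00-22:00.
Beatriz ∩ Esperanza ∩ Viktor: 11:00-15:00, 16:00-17:00, 17:15-20:45.
Beatriz ∩ Esperanza ∩ Viktor ∩ Freya: 11:00-15:00, 16:00-17:00, 18:30-20:45.
Beatriz ∩ Esperanza ∩ Viktor ∩ Freya ∩ Zara: 11:00-15:00, 16:00-16:30, 18:30-20:45.
Beatriz ∩ Esperanza ∩ Viktor ∩ Freya ∩ Zara ∩ Arjun: 11:45-14:30, 18:30-20:45.
Those are the intersection windows.
The first common window of at least 75 minutes is 11:45-14:30, so the earliest start is 11:45.

11:45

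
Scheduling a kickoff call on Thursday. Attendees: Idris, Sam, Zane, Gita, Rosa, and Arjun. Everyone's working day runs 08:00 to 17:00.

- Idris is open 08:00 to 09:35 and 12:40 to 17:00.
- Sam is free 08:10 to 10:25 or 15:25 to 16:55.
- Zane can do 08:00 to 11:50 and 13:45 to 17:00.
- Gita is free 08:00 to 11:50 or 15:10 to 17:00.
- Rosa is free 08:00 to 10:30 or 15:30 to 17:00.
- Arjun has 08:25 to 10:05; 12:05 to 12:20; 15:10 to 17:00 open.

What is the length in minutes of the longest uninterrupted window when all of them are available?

Idris ∩ Sam: 08:10-09:35, 15:25-16:55.
Idris ∩ Sam ∩ Zane: 08:10-09:35, 15:25-16:55.
Idris ∩ Sam ∩ Zane ∩ Gita: 08:10-09:35, 15:25-16:55.
Idris ∩ Sam ∩ Zane ∩ Gita ∩ Rosa: 08:10-09:35, 15:30-16:55.
Idris ∩ Sam ∩ Zane ∩ Gita ∩ Rosa ∩ Arjun: 08:25-09:35, 15:30-16:55.
Those are the intersection windows.
The longest is 15:30-16:55 at 85 minutes.

85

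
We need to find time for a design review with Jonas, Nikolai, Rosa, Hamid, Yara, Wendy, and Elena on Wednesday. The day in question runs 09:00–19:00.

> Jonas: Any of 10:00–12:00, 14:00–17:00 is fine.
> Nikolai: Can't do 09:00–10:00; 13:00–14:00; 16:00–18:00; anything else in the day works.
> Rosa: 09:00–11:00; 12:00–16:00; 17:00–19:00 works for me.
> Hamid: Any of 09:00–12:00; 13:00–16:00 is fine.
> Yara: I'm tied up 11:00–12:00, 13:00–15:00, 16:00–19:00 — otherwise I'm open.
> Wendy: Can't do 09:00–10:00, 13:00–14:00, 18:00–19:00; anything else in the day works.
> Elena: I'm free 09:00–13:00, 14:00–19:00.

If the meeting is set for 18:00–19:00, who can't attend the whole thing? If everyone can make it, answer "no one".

Hamid, Jonas, Wendy, Yara

Jonas free: 10:00-12:00, 14:00-17:00.
Nikolai free: 10:00-13:00, 14:00-16:00, 18:00-19:00 (invert busy blocks within the working day).
Rosa free: 09:00-11:00, 12:00-16:00, 17:00-19:00.
Hamid free: 09:00-12:00, 13:00-16:00.
Yara free: 09:00-11:00, 12:00-13:00, 15:00-16:00 (invert busy blocks within the working day).
Wendy free: 10:00-13:00, 14:00-18:00 (invert busy blocks within the working day).
Elena free: 09:00-13:00, 14:00-19:00.
Jonas: not fully free for 18:00-19:00. Nikolai: free for 18:00-19:00. Rosa: free for 18:00-19:00. Hamid: not fully free for 18:00-19:00. Yara: not fully free for 18:00-19:00. Wendy: not fully free for 18:00-19:00. Elena: free for 18:00-19:00.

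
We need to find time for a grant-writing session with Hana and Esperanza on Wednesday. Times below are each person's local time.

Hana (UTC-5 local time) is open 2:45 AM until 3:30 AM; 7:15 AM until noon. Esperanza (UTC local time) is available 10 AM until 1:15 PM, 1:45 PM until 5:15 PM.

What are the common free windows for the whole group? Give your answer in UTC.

Hana in UTC: 07:45-08:30, 12:15-17:00 (add 5h to convert from UTC-5).
Esperanza in UTC: 10:00-13:15, 13:45-17:15.
Hana ∩ Esperanza: 12:15-13:15, 13:45-17:00.

12:15-13:15, 13:45-17:00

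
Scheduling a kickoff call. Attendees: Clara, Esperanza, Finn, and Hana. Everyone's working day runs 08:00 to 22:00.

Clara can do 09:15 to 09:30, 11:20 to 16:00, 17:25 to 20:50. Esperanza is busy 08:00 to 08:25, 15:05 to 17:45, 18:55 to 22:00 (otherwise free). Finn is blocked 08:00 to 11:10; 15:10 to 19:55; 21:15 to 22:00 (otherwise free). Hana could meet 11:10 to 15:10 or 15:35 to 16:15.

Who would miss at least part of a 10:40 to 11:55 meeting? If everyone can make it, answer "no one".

Clara, Finn, Hana

Clara free: 09:15-09:30, 11:20-16:00, 17:25-20:50.
Esperanza free: 08:25-15:05, 17:45-18:55 (invert busy blocks within the working day).
Finn free: 11:10-15:10, 19:55-21:15 (invert busy blocks within the working day).
Hana free: 11:10-15:10, 15:35-16:15.
Clara: not fully free for 10:40-11:55. Esperanza: free for 10:40-11:55. Finn: not fully free for 10:40-11:55. Hana: not fully free for 10:40-11:55.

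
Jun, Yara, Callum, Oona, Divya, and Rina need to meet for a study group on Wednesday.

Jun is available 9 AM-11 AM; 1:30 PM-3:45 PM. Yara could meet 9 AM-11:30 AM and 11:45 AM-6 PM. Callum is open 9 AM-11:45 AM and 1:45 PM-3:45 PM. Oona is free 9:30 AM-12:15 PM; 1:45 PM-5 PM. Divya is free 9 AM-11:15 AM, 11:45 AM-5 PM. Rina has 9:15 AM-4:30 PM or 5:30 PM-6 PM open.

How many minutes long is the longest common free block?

Jun ∩ Yara: 09:00-11:00, 13:30-15:45.
Jun ∩ Yara ∩ Callum: 09:00-11:00, 13:45-15:45.
Jun ∩ Yara ∩ Callum ∩ Oona: 09:30-11:00, 13:45-15:45.
Jun ∩ Yara ∩ Callum ∩ Oona ∩ Divya: 09:30-11:00, 13:45-15:45.
Jun ∩ Yara ∩ Callum ∩ Oona ∩ Divya ∩ Rina: 09:30-11:00, 13:45-15:45.
The longest is 13:45-15:45 at 120 minutes.

120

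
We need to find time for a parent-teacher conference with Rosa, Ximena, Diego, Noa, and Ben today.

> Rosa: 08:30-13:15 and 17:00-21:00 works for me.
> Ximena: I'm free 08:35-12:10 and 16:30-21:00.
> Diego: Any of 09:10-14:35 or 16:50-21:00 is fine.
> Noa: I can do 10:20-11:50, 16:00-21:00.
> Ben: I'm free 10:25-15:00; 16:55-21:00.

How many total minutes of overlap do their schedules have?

325

Rosa ∩ Ximena: 08:35-12:10, 17:00-21:00.
Rosa ∩ Ximena ∩ Diego: 09:10-12:10, 17:00-21:00.
Rosa ∩ Ximena ∩ Diego ∩ Noa: 10:20-11:50, 17:00-21:00.
Rosa ∩ Ximena ∩ Diego ∩ Noa ∩ Ben: 10:25-11:50, 17:00-21:00.
Summing the common windows: 85 + 240 = 325 minutes.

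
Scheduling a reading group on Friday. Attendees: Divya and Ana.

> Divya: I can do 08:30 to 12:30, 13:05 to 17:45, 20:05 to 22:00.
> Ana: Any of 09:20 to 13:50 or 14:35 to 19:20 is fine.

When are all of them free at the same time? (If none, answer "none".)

Divya ∩ Ana: 09:20-12:30, 13:05-13:50, 14:35-17:45.
So the common availability across everyone is 09:20-12:30, 13:05-13:50, 14:35-17:45.

09:20-12:30, 13:05-13:50, 14:35-17:45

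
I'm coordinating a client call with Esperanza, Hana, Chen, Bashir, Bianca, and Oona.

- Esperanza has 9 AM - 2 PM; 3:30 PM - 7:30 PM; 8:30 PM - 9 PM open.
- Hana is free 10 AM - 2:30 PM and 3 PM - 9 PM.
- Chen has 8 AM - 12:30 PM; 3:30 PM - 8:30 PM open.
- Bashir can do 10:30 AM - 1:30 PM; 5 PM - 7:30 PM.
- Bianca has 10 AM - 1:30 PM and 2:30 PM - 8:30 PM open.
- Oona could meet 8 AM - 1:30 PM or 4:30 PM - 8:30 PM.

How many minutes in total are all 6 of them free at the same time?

270

Esperanza ∩ Hana: 10:00-14:00, 15:30-19:30, 20:30-21:00.
Esperanza ∩ Hana ∩ Chen: 10:00-12:30, 15:30-19:30.
Esperanza ∩ Hana ∩ Chen ∩ Bashir: 10:30-12:30, 17:00-19:30.
Esperanza ∩ Hana ∩ Chen ∩ Bashir ∩ Bianca: 10:30-12:30, 17:00-19:30.
Esperanza ∩ Hana ∩ Chen ∩ Bashir ∩ Bianca ∩ Oona: 10:30-12:30, 17:00-19:30.
Summing the common windows: 120 + 150 = 270 minutes.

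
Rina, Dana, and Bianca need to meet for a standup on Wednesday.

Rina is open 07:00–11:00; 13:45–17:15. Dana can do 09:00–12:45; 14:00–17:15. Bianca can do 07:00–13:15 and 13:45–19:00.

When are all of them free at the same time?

09:00-11:00, 14:00-17:15

Rina ∩ Dana: 09:00-11:00, 14:00-17:15.
Rina ∩ Dana ∩ Bianca: 09:00-11:00, 14:00-17:15.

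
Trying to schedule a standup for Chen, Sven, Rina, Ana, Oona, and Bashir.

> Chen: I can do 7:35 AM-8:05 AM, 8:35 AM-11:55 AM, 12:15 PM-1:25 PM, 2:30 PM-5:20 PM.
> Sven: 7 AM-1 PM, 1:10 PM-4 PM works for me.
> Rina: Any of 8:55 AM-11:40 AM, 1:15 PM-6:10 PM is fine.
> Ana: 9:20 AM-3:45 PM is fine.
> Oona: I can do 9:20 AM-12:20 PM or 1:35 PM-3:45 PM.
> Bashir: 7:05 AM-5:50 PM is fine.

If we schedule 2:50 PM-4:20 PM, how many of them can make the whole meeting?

Chen, Rina, and Bashir can make the full 14:50-16:20 slot — that's 3.

3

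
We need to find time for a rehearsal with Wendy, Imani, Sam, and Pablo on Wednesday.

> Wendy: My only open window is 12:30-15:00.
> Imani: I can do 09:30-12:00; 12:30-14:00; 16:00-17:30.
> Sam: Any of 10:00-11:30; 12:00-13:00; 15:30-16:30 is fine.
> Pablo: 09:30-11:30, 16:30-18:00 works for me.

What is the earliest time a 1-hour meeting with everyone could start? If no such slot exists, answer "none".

none

Wendy ∩ Imani: 12:30-14:00.
Wendy ∩ Imani ∩ Sam: 12:30-13:00.
Wendy ∩ Imani ∩ Sam ∩ Pablo: ∅.
There is no time when everyone is free.
No common window is at least 60 minutes long.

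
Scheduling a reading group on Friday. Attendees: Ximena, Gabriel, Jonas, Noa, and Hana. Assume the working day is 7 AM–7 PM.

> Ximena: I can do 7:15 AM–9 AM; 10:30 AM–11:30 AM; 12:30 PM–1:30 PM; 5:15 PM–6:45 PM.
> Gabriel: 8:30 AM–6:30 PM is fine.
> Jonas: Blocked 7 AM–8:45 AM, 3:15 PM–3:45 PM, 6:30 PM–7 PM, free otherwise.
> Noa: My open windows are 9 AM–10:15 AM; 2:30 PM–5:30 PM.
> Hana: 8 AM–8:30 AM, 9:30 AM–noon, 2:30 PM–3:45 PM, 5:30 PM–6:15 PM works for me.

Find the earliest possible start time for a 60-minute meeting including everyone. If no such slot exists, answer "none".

none

Ximena free: 07:15-09:00, 10:30-11:30, 12:30-13:30, 17:15-18:45.
Gabriel free: 08:30-18:30.
Jonas free: 08:45-15:15, 15:45-18:30 (invert busy blocks within the working day).
Noa free: 09:00-10:15, 14:30-17:30.
Hana free: 08:00-08:30, 09:30-12:00, 14:30-15:45, 17:30-18:15.
Ximena ∩ Gabriel: 08:30-09:00, 10:30-11:30, 12:30-13:30, 17:15-18:30.
Ximena ∩ Gabriel ∩ Jonas: 08:45-09:00, 10:30-11:30, 12:30-13:30, 17:15-18:30.
Ximena ∩ Gabriel ∩ Jonas ∩ Noa: 17:15-17:30.
Ximena ∩ Gabriel ∩ Jonas ∩ Noa ∩ Hana: ∅.
There is no time when everyone is free.
No common window is at least 60 minutes long.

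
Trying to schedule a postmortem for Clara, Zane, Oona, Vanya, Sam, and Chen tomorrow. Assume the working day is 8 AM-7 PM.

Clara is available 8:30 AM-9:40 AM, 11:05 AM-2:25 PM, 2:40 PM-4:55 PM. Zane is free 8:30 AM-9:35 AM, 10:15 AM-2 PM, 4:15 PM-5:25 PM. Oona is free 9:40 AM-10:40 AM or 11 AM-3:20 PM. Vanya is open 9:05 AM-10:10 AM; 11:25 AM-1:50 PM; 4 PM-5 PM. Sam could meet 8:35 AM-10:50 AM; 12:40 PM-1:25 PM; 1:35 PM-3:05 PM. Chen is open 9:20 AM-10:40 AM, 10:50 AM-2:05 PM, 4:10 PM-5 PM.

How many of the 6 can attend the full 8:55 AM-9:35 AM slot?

Clara, Zane, and Sam can make the full 08:55-09:35 slot — that's 3.

3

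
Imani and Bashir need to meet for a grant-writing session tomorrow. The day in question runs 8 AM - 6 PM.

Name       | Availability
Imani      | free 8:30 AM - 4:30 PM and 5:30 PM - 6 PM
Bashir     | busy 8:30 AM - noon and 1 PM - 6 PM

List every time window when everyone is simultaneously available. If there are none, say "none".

Imani free: 08:30-16:30, 17:30-18:00.
Bashir free: 08:00-08:30, 12:00-13:00 (invert busy blocks within the working day).
Imani ∩ Bashir: 12:00-13:00.

12:00-13:00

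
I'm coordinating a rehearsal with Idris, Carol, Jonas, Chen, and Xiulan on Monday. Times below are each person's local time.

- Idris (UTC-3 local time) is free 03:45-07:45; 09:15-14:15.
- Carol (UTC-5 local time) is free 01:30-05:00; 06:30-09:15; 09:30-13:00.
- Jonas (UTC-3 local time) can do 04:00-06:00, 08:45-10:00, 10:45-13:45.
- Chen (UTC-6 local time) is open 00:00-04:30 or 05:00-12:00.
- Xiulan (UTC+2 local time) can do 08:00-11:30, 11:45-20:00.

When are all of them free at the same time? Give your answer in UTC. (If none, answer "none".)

Idris in UTC: 06:45-10:45, 12:15-17:15 (add 3h to convert from UTC-3).
Carol in UTC: 06:30-10:00, 11:30-14:15, 14:30-18:00 (add 5h to convert from UTC-5).
Jonas in UTC: 07:00-09:00, 11:45-13:00, 13:45-16:45 (add 3h to convert from UTC-3).
Chen in UTC: 06:00-10:30, 11:00-18:00 (add 6h to convert from UTC-6).
Xiulan in UTC: 06:00-09:30, 09:45-18:00 (subtract 2h to convert from UTC+2).
Idris ∩ Carol: 06:45-10:00, 12:15-14:15, 14:30-17:15.
Idris ∩ Carol ∩ Jonas: 07:00-09:00, 12:15-13:00, 13:45-14:15, 14:30-16:45.
Idris ∩ Carol ∩ Jonas ∩ Chen: 07:00-09:00, 12:15-13:00, 13:45-14:15, 14:30-16:45.
Idris ∩ Carol ∩ Jonas ∩ Chen ∩ Xiulan: 07:00-09:00, 12:15-13:00, 13:45-14:15, 14:30-16:45.

07:00-09:00, 12:15-13:00, 13:45-14:15, 14:30-16:45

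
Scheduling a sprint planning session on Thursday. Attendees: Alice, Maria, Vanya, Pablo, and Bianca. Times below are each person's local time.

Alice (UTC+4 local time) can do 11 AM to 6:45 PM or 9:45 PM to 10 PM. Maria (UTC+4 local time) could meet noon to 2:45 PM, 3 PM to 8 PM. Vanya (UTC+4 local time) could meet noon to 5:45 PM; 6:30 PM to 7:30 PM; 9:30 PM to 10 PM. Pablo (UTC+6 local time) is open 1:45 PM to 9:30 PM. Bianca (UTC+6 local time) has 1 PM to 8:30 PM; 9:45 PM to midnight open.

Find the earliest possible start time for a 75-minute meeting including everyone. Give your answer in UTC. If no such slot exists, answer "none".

08:00

Alice in UTC: 07:00-14:45, 17:45-18:00 (subtract 4h to convert from UTC+4).
Maria in UTC: 08:00-10:45, 11:00-16:00 (subtract 4h to convert from UTC+4).
Vanya in UTC: 08:00-13:45, 14:30-15:30, 17:30-18:00 (subtract 4h to convert from UTC+4).
Pablo in UTC: 07:45-15:30 (subtract 6h to convert from UTC+6).
Bianca in UTC: 07:00-14:30, 15:45-18:00 (subtract 6h to convert from UTC+6).
Alice ∩ Maria: 08:00-10:45, 11:00-14:45.
Alice ∩ Maria ∩ Vanya: 08:00-10:45, 11:00-13:45, 14:30-14:45.
Alice ∩ Maria ∩ Vanya ∩ Pablo: 08:00-10:45, 11:00-13:45, 14:30-14:45.
Alice ∩ Maria ∩ Vanya ∩ Pablo ∩ Bianca: 08:00-10:45, 11:00-13:45.
The first common window of at least 75 minutes is 08:00-10:45, so the earliest start is 08:00.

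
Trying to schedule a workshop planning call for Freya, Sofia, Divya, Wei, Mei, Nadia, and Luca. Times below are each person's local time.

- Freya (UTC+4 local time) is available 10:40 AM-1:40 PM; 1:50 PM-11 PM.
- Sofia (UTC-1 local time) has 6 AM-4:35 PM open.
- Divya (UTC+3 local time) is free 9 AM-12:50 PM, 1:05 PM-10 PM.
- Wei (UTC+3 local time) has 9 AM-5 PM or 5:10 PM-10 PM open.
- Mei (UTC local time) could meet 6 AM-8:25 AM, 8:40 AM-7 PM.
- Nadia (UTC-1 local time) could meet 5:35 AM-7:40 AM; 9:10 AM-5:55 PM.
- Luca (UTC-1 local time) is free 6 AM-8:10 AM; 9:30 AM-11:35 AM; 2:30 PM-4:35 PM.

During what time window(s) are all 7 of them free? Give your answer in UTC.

Freya in UTC: 06:40-09:40, 09:50-19:00 (subtract 4h to convert from UTC+4).
Sofia in UTC: 07:00-17:35 (add 1h to convert from UTC-1).
Divya in UTC: 06:00-09:50, 10:05-19:00 (subtract 3h to convert from UTC+3).
Wei in UTC: 06:00-14:00, 14:10-19:00 (subtract 3h to convert from UTC+3).
Mei in UTC: 06:00-08:25, 08:40-19:00.
Nadia in UTC: 06:35-08:40, 10:10-18:55 (add 1h to convert from UTC-1).
Luca in UTC: 07:00-09:10, 10:30-12:35, 15:30-17:35 (add 1h to convert from UTC-1).
Freya ∩ Sofia: 07:00-09:40, 09:50-17:35.
Freya ∩ Sofia ∩ Divya: 07:00-09:40, 10:05-17:35.
Freya ∩ Sofia ∩ Divya ∩ Wei: 07:00-09:40, 10:05-14:00, 14:10-17:35.
Freya ∩ Sofia ∩ Divya ∩ Wei ∩ Mei: 07:00-08:25, 08:40-09:40, 10:05-14:00, 14:10-17:35.
Freya ∩ Sofia ∩ Divya ∩ Wei ∩ Mei ∩ Nadia: 07:00-08:25, 10:10-14:00, 14:10-17:35.
Freya ∩ Sofia ∩ Divya ∩ Wei ∩ Mei ∩ Nadia ∩ Luca: 07:00-08:25, 10:30-12:35, 15:30-17:35.

07:00-08:25, 10:30-12:35, 15:30-17:35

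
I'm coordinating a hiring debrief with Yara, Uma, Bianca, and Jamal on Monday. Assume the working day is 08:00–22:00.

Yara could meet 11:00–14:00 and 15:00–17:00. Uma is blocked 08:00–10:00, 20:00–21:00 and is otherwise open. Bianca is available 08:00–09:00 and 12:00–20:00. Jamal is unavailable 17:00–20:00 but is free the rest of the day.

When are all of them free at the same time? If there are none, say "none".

Yara free: 11:00-14:00, 15:00-17:00.
Uma free: 10:00-20:00, 21:00-22:00 (invert busy blocks within the working day).
Bianca free: 08:00-09:00, 12:00-20:00.
Jamal free: 08:00-17:00, 20:00-22:00 (invert busy blocks within the working day).
Yara ∩ Uma: 11:00-14:00, 15:00-17:00.
Yara ∩ Uma ∩ Bianca: 12:00-14:00, 15:00-17:00.
Yara ∩ Uma ∩ Bianca ∩ Jamal: 12:00-14:00, 15:00-17:00.

12:00-14:00, 15:00-17:00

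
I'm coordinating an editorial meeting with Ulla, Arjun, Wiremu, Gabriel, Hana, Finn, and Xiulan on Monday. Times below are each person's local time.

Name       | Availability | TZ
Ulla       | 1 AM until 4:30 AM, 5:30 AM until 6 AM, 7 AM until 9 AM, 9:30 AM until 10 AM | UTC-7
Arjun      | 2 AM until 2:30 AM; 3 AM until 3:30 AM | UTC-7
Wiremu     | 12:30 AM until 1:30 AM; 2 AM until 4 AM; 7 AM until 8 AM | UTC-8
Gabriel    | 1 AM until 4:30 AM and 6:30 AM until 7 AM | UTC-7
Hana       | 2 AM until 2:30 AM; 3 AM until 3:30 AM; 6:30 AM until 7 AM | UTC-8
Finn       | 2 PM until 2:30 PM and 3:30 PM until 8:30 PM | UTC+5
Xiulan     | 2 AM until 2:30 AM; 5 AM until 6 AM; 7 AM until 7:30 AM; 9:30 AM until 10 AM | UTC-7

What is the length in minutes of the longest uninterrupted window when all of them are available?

Ulla in UTC: 08:00-11:30, 12:30-13:00, 14:00-16:00, 16:30-17:00 (add 7h to convert from UTC-7).
Arjun in UTC: 09:00-09:30, 10:00-10:30 (add 7h to convert from UTC-7).
Wiremu in UTC: 08:30-09:30, 10:00-12:00, 15:00-16:00 (add 8h to convert from UTC-8).
Gabriel in UTC: 08:00-11:30, 13:30-14:00 (add 7h to convert from UTC-7).
Hana in UTC: 10:00-10:30, 11:00-11:30, 14:30-15:00 (add 8h to convert from UTC-8).
Finn in UTC: 09:00-09:30, 10:30-15:30 (subtract 5h to convert from UTC+5).
Xiulan in UTC: 09:00-09:30, 12:00-13:00, 14:00-14:30, 16:30-17:00 (add 7h to convert from UTC-7).
Ulla ∩ Arjun: 09:00-09:30, 10:00-10:30.
Ulla ∩ Arjun ∩ Wiremu: 09:00-09:30, 10:00-10:30.
Ulla ∩ Arjun ∩ Wiremu ∩ Gabriel: 09:00-09:30, 10:00-10:30.
Ulla ∩ Arjun ∩ Wiremu ∩ Gabriel ∩ Hana: 10:00-10:30.
Ulla ∩ Arjun ∩ Wiremu ∩ Gabriel ∩ Hana ∩ Finn: ∅.
Ulla ∩ Arjun ∩ Wiremu ∩ Gabriel ∩ Hana ∩ Finn ∩ Xiulan: ∅.
There is no time when everyone is free.
No common window exists, so the longest block is 0 minutes.

0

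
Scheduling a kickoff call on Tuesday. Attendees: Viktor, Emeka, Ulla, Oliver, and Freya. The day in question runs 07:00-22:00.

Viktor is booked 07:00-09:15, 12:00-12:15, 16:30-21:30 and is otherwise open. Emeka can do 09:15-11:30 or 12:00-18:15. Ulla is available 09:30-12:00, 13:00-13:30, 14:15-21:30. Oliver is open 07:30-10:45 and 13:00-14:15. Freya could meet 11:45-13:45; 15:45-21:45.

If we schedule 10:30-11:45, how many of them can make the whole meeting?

2

Viktor free: 09:15-12:00, 12:15-16:30, 21:30-22:00 (invert busy blocks within the working day).
Emeka free: 09:15-11:30, 12:00-18:15.
Ulla free: 09:30-12:00, 13:00-13:30, 14:15-21:30.
Oliver free: 07:30-10:45, 13:00-14:15.
Freya free: 11:45-13:45, 15:45-21:45.
Viktor and Ulla can make the full 10:30-11:45 slot — that's 2.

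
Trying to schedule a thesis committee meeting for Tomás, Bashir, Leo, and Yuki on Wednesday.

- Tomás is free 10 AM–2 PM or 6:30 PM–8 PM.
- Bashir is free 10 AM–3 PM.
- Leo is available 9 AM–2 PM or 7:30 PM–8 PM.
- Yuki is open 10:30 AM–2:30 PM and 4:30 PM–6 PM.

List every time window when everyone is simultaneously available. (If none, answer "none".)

10:30-14:00

Tomás ∩ Bashir: 10:00-14:00.
Tomás ∩ Bashir ∩ Leo: 10:00-14:00.
Tomás ∩ Bashir ∩ Leo ∩ Yuki: 10:30-14:00.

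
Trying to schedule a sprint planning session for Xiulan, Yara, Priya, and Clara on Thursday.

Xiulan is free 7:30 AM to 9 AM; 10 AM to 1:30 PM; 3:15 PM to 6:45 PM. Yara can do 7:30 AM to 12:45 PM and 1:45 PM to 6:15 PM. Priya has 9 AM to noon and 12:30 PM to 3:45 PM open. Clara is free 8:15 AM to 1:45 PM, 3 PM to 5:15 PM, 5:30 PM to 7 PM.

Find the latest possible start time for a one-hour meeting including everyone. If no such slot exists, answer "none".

Xiulan ∩ Yara: 07:30-09:00, 10:00-12:45, 15:15-18:15.
Xiulan ∩ Yara ∩ Priya: 10:00-12:00, 12:30-12:45, 15:15-15:45.
Xiulan ∩ Yara ∩ Priya ∩ Clara: 10:00-12:00, 12:30-12:45, 15:15-15:45.
Those are the intersection windows.
The last common window of at least 60 minutes is 10:00-12:00; a 60-minute meeting can start as late as 11:00 and still end by 12:00.

11:00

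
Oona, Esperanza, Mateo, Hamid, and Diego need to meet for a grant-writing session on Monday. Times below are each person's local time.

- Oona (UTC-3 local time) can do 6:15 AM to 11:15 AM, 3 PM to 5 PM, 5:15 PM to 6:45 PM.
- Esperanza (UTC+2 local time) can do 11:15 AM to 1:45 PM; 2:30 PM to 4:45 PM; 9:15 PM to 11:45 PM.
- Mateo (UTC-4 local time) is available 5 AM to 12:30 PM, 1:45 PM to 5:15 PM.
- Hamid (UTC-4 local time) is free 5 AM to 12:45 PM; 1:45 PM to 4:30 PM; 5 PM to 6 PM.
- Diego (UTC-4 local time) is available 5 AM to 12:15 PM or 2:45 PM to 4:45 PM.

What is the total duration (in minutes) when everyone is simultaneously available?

Oona in UTC: 09:15-14:15, 18:00-20:00, 20:15-21:45 (add 3h to convert from UTC-3).
Esperanza in UTC: 09:15-11:45, 12:30-14:45, 19:15-21:45 (subtract 2h to convert from UTC+2).
Mateo in UTC: 09:00-16:30, 17:45-21:15 (add 4h to convert from UTC-4).
Hamid in UTC: 09:00-16:45, 17:45-20:30, 21:00-22:00 (add 4h to convert from UTC-4).
Diego in UTC: 09:00-16:15, 18:45-20:45 (add 4h to convert from UTC-4).
Oona ∩ Esperanza: 09:15-11:45, 12:30-14:15, 19:15-20:00, 20:15-21:45.
Oona ∩ Esperanza ∩ Mateo: 09:15-11:45, 12:30-14:15, 19:15-20:00, 20:15-21:15.
Oona ∩ Esperanza ∩ Mateo ∩ Hamid: 09:15-11:45, 12:30-14:15, 19:15-20:00, 20:15-20:30, 21:00-21:15.
Oona ∩ Esperanza ∩ Mateo ∩ Hamid ∩ Diego: 09:15-11:45, 12:30-14:15, 19:15-20:00, 20:15-20:30.
Those are the intersection windows.
Summing the common windows: 150 + 105 + 45 + 15 = 315 minutes.

315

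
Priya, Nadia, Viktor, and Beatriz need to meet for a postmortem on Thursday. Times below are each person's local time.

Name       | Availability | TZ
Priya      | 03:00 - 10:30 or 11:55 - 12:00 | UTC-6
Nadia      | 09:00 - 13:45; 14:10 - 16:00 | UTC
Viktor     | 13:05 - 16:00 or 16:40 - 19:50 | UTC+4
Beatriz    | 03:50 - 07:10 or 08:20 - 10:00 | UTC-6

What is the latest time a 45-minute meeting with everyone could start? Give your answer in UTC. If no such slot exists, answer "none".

Priya in UTC: 09:00-16:30, 17:55-18:00 (add 6h to convert from UTC-6).
Nadia in UTC: 09:00-13:45, 14:10-16:00.
Viktor in UTC: 09:05-12:00, 12:40-15:50 (subtract 4h to convert from UTC+4).
Beatriz in UTC: 09:50-13:10, 14:20-16:00 (add 6h to convert from UTC-6).
Priya ∩ Nadia: 09:00-13:45, 14:10-16:00.
Priya ∩ Nadia ∩ Viktor: 09:05-12:00, 12:40-13:45, 14:10-15:50.
Priya ∩ Nadia ∩ Viktor ∩ Beatriz: 09:50-12:00, 12:40-13:10, 14:20-15:50.
The last common window of at least 45 minutes is 14:20-15:50; a 45-minute meeting can start as late as 15:05 and still end by 15:50.

15:05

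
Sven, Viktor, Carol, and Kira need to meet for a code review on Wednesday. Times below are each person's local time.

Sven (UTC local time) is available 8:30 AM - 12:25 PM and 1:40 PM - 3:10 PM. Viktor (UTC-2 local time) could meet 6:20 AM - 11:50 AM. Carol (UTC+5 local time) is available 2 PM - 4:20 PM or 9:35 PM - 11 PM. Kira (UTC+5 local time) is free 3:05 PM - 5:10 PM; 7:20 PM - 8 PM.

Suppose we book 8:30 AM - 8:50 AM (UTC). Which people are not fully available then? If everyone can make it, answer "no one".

Carol, Kira

Sven in UTC: 08:30-12:25, 13:40-15:10.
Viktor in UTC: 08:20-13:50 (add 2h to convert from UTC-2).
Carol in UTC: 09:00-11:20, 16:35-18:00 (subtract 5h to convert from UTC+5).
Kira in UTC: 10:05-12:10, 14:20-15:00 (subtract 5h to convert from UTC+5).
Sven: free for 08:30-08:50. Viktor: free for 08:30-08:50. Carol: not fully free for 08:30-08:50. Kira: not fully free for 08:30-08:50.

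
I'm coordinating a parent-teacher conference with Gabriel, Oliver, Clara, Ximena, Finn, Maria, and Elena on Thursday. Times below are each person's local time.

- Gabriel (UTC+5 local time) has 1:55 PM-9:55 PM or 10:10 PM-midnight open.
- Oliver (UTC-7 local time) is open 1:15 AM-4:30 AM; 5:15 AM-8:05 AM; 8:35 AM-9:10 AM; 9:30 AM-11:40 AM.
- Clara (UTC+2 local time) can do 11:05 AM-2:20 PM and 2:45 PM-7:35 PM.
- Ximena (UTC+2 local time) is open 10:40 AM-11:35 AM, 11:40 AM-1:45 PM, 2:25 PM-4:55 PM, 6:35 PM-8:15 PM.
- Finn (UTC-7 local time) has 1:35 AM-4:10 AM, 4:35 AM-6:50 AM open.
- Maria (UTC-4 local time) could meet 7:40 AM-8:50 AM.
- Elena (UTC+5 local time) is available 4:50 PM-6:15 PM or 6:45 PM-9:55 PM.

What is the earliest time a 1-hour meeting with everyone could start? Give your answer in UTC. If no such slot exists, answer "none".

none

Gabriel in UTC: 08:55-16:55, 17:10-19:00 (subtract 5h to convert from UTC+5).
Oliver in UTC: 08:15-11:30, 12:15-15:05, 15:35-16:10, 16:30-18:40 (add 7h to convert from UTC-7).
Clara in UTC: 09:05-12:20, 12:45-17:35 (subtract 2h to convert from UTC+2).
Ximena in UTC: 08:40-09:35, 09:40-11:45, 12:25-14:55, 16:35-18:15 (subtract 2h to convert from UTC+2).
Finn in UTC: 08:35-11:10, 11:35-13:50 (add 7h to convert from UTC-7).
Maria in UTC: 11:40-12:50 (add 4h to convert from UTC-4).
Elena in UTC: 11:50-13:15, 13:45-16:55 (subtract 5h to convert from UTC+5).
Gabriel ∩ Oliver: 08:55-11:30, 12:15-15:05, 15:35-16:10, 16:30-16:55, 17:10-18:40.
Gabriel ∩ Oliver ∩ Clara: 09:05-11:30, 12:15-12:20, 12:45-15:05, 15:35-16:10, 16:30-16:55, 17:10-17:35.
Gabriel ∩ Oliver ∩ Clara ∩ Ximena: 09:05-09:35, 09:40-11:30, 12:45-14:55, 16:35-16:55, 17:10-17:35.
Gabriel ∩ Oliver ∩ Clara ∩ Ximena ∩ Finn: 09:05-09:35, 09:40-11:10, 12:45-13:50.
Gabriel ∩ Oliver ∩ Clara ∩ Ximena ∩ Finn ∩ Maria: 12:45-12:50.
Gabriel ∩ Oliver ∩ Clara ∩ Ximena ∩ Finn ∩ Maria ∩ Elena: 12:45-12:50.
No common window is at least 60 minutes long.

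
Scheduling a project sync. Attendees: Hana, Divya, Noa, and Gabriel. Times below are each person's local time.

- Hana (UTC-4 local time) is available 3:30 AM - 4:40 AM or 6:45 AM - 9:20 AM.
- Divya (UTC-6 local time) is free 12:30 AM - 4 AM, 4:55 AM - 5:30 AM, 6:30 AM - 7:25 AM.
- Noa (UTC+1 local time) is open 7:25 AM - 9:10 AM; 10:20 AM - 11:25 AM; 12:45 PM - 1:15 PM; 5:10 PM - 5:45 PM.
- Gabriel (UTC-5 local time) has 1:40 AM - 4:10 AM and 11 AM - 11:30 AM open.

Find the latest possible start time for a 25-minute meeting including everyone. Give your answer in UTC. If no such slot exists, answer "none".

07:45

Hana in UTC: 07:30-08:40, 10:45-13:20 (add 4h to convert from UTC-4).
Divya in UTC: 06:30-10:00, 10:55-11:30, 12:30-13:25 (add 6h to convert from UTC-6).
Noa in UTC: 06:25-08:10, 09:20-10:25, 11:45-12:15, 16:10-16:45 (subtract 1h to convert from UTC+1).
Gabriel in UTC: 06:40-09:10, 16:00-16:30 (add 5h to convert from UTC-5).
Hana ∩ Divya: 07:30-08:40, 10:55-11:30, 12:30-13:20.
Hana ∩ Divya ∩ Noa: 07:30-08:10.
Hana ∩ Divya ∩ Noa ∩ Gabriel: 07:30-08:10.
The last common window of at least 25 minutes is 07:30-08:10; a 25-minute meeting can start as late as 07:45 and still end by 08:10.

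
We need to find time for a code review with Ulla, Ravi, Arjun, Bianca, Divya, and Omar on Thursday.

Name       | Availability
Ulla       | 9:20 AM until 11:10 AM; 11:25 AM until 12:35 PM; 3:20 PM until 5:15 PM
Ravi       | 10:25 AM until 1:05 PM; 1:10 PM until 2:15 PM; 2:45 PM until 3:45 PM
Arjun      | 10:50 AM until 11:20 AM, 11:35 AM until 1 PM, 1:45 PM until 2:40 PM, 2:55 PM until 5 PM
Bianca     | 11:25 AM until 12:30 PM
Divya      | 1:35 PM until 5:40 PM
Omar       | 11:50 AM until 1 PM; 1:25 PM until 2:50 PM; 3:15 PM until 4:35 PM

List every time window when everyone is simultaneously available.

Ulla ∩ Ravi: 10:25-11:10, 11:25-12:35, 15:20-15:45.
Ulla ∩ Ravi ∩ Arjun: 10:50-11:10, 11:35-12:35, 15:20-15:45.
Ulla ∩ Ravi ∩ Arjun ∩ Bianca: 11:35-12:30.
Ulla ∩ Ravi ∩ Arjun ∩ Bianca ∩ Divya: ∅.
Ulla ∩ Ravi ∩ Arjun ∩ Bianca ∩ Divya ∩ Omar: ∅.
There is no time when everyone is free.

none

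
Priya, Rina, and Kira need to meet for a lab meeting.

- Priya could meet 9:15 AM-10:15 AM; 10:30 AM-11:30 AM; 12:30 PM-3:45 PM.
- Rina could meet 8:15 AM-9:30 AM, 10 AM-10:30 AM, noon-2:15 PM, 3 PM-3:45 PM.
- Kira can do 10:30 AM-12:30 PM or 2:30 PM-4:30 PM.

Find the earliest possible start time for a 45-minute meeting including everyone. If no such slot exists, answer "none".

15:00

Priya ∩ Rina: 09:15-09:30, 10:00-10:15, 12:30-14:15, 15:00-15:45.
Priya ∩ Rina ∩ Kira: 15:00-15:45.
The first common window of at least 45 minutes is 15:00-15:45, so the earliest start is 15:00.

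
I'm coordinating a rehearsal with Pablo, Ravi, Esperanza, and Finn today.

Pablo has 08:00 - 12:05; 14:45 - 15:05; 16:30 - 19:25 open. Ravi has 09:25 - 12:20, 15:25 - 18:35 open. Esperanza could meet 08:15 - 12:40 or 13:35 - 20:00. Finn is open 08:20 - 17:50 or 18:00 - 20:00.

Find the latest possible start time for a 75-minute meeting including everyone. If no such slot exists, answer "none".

16:35

Pablo ∩ Ravi: 09:25-12:05, 16:30-18:35.
Pablo ∩ Ravi ∩ Esperanza: 09:25-12:05, 16:30-18:35.
Pablo ∩ Ravi ∩ Esperanza ∩ Finn: 09:25-12:05, 16:30-17:50, 18:00-18:35.
Those are the intersection windows.
The last common window of at least 75 minutes is 16:30-17:50; a 75-minute meeting can start as late as 16:35 and still end by 17:50.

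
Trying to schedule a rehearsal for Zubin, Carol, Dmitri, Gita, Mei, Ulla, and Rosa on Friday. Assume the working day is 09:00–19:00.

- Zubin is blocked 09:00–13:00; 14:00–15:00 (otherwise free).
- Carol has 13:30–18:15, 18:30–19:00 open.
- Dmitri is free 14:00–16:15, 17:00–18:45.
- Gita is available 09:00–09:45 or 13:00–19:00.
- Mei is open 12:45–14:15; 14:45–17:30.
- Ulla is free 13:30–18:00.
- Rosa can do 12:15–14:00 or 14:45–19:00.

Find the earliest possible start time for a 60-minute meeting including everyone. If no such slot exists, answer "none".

15:00

Zubin free: 13:00-14:00, 15:00-19:00 (invert busy blocks within the working day).
Carol free: 13:30-18:15, 18:30-19:00.
Dmitri free: 14:00-16:15, 17:00-18:45.
Gita free: 09:00-09:45, 13:00-19:00.
Mei free: 12:45-14:15, 14:45-17:30.
Ulla free: 13:30-18:00.
Rosa free: 12:15-14:00, 14:45-19:00.
Zubin ∩ Carol: 13:30-14:00, 15:00-18:15, 18:30-19:00.
Zubin ∩ Carol ∩ Dmitri: 15:00-16:15, 17:00-18:15, 18:30-18:45.
Zubin ∩ Carol ∩ Dmitri ∩ Gita: 15:00-16:15, 17:00-18:15, 18:30-18:45.
Zubin ∩ Carol ∩ Dmitri ∩ Gita ∩ Mei: 15:00-16:15, 17:00-17:30.
Zubin ∩ Carol ∩ Dmitri ∩ Gita ∩ Mei ∩ Ulla: 15:00-16:15, 17:00-17:30.
Zubin ∩ Carol ∩ Dmitri ∩ Gita ∩ Mei ∩ Ulla ∩ Rosa: 15:00-16:15, 17:00-17:30.
The first common window of at least 60 minutes is 15:00-16:15, so the earliest start is 15:00.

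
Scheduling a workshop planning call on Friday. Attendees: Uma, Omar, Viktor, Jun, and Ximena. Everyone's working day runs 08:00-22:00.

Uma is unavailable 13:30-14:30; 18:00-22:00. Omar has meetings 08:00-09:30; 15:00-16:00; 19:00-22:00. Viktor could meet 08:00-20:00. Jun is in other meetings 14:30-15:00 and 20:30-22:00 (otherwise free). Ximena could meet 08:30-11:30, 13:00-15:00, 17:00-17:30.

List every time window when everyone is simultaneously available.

Uma free: 08:00-13:30, 14:30-18:00 (invert busy blocks within the working day).
Omar free: 09:30-15:00, 16:00-19:00 (invert busy blocks within the working day).
Viktor free: 08:00-20:00.
Jun free: 08:00-14:30, 15:00-20:30 (invert busy blocks within the working day).
Ximena free: 08:30-11:30, 13:00-15:00, 17:00-17:30.
Uma ∩ Omar: 09:30-13:30, 14:30-15:00, 16:00-18:00.
Uma ∩ Omar ∩ Viktor: 09:30-13:30, 14:30-15:00, 16:00-18:00.
Uma ∩ Omar ∩ Viktor ∩ Jun: 09:30-13:30, 16:00-18:00.
Uma ∩ Omar ∩ Viktor ∩ Jun ∩ Ximena: 09:30-11:30, 13:00-13:30, 17:00-17:30.
Those are the intersection windows.

09:30-11:30, 13:00-13:30, 17:00-17:30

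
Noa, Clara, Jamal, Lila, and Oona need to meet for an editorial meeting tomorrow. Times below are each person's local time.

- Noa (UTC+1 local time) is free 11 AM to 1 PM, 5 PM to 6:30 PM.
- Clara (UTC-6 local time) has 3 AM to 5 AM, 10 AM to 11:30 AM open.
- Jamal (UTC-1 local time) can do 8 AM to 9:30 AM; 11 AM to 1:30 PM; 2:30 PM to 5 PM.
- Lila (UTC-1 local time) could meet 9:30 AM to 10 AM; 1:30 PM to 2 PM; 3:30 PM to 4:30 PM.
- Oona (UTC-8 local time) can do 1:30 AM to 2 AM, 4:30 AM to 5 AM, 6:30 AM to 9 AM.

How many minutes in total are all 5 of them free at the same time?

Noa in UTC: 10:00-12:00, 16:00-17:30 (subtract 1h to convert from UTC+1).
Clara in UTC: 09:00-11:00, 16:00-17:30 (add 6h to convert from UTC-6).
Jamal in UTC: 09:00-10:30, 12:00-14:30, 15:30-18:00 (add 1h to convert from UTC-1).
Lila in UTC: 10:30-11:00, 14:30-15:00, 16:30-17:30 (add 1h to convert from UTC-1).
Oona in UTC: 09:30-10:00, 12:30-13:00, 14:30-17:00 (add 8h to convert from UTC-8).
Noa ∩ Clara: 10:00-11:00, 16:00-17:30.
Noa ∩ Clara ∩ Jamal: 10:00-10:30, 16:00-17:30.
Noa ∩ Clara ∩ Jamal ∩ Lila: 16:30-17:30.
Noa ∩ Clara ∩ Jamal ∩ Lila ∩ Oona: 16:30-17:00.
That's a single block of 30 minutes.

30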